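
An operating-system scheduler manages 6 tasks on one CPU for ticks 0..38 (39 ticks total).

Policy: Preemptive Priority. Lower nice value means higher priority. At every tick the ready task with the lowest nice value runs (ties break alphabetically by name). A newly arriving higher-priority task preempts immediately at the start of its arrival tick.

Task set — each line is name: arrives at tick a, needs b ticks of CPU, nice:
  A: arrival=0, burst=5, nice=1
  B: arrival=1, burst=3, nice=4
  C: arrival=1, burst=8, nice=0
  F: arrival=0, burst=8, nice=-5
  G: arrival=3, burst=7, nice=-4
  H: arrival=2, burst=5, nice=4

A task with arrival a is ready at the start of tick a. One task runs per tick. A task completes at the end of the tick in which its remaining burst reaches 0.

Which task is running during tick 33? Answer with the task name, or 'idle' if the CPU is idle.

t=0: ready={A,F} → run F
t=1: ready={A,B,C,F} → run F
t=2: ready={A,B,C,F,H} → run F
t=3: ready={A,B,C,F,G,H} → run F
t=4: ready={A,B,C,F,G,H} → run F
t=5: ready={A,B,C,F,G,H} → run F
t=6: ready={A,B,C,F,G,H} → run F
t=7: ready={A,B,C,F,G,H} → run F
t=8: ready={A,B,C,G,H} → run G
t=9: ready={A,B,C,G,H} → run G
t=10: ready={A,B,C,G,H} → run G
t=11: ready={A,B,C,G,H} → run G
t=12: ready={A,B,C,G,H} → run G
t=13: ready={A,B,C,G,H} → run G
t=14: ready={A,B,C,G,H} → run G
t=15: ready={A,B,C,H} → run C
t=16: ready={A,B,C,H} → run C
t=17: ready={A,B,C,H} → run C
t=18: ready={A,B,C,H} → run C
t=19: ready={A,B,C,H} → run C
t=20: ready={A,B,C,H} → run C
t=21: ready={A,B,C,H} → run C
t=22: ready={A,B,C,H} → run C
t=23: ready={A,B,H} → run A
t=24: ready={A,B,H} → run A
t=25: ready={A,B,H} → run A
t=26: ready={A,B,H} → run A
t=27: ready={A,B,H} → run A
t=28: ready={B,H} → run B
t=29: ready={B,H} → run B
t=30: ready={B,H} → run B
t=31: ready={H} → run H
t=32: ready={H} → run H
t=33: ready={H} → run H
t=34: ready={H} → run H
t=35: ready={H} → run H
t=36: (idle)
t=37: (idle)
t=38: (idle)

running at tick 33 = H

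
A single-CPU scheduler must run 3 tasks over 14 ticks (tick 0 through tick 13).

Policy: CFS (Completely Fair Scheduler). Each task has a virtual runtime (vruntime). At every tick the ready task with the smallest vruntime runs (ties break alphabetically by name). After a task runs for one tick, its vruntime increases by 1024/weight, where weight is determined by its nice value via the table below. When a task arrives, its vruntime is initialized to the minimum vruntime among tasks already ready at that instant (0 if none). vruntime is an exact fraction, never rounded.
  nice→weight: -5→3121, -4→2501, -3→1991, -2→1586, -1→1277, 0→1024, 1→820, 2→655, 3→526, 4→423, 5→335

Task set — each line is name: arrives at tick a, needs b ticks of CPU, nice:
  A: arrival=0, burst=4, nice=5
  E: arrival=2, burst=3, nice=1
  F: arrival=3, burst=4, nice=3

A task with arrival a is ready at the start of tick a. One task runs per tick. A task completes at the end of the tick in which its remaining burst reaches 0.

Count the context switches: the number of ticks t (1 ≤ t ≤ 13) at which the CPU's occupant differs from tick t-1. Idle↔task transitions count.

t=0: vr[A=0] → run A
t=1: vr[A=1024/335] → run A
t=2: vr[A=2048/335 E=2048/335] → run A
t=3: vr[A=3072/335 E=2048/335 F=2048/335] → run E
t=4: vr[A=3072/335 E=20224/2747 F=2048/335] → run F
t=5: vr[A=3072/335 E=20224/2747 F=710144/88105] → run E
t=6: vr[A=3072/335 E=118272/13735 F=710144/88105] → run F
t=7: vr[A=3072/335 E=118272/13735 F=881664/88105] → run E
t=8: vr[A=3072/335 F=881664/88105] → run A
t=9: vr[F=881664/88105] → run F
t=10: vr[F=1053184/88105] → run F
t=11: (idle)
t=12: (idle)
t=13: (idle)

context switches = 8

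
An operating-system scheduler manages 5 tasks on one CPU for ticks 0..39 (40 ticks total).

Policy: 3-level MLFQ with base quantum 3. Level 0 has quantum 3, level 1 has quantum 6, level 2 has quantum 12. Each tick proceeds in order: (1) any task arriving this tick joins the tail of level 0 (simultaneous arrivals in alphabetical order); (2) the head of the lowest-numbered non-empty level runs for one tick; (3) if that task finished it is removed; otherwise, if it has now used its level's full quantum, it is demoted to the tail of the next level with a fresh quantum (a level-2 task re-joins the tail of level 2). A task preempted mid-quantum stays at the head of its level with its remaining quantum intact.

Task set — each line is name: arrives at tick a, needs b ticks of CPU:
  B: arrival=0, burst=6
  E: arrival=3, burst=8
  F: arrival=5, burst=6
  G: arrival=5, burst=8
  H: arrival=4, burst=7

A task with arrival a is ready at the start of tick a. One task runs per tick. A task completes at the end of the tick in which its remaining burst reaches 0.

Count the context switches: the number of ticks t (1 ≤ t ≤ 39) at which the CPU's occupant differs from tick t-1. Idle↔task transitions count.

t=0: L0/L1/L2 = B/-/- → run B
t=1: L0/L1/L2 = B/-/- → run B
t=2: L0/L1/L2 = B/-/- → run B
t=3: L0/L1/L2 = E/B/- → run E
t=4: L0/L1/L2 = EH/B/- → run E
t=5: L0/L1/L2 = EHFG/B/- → run E
t=6: L0/L1/L2 = HFG/BE/- → run H
t=7: L0/L1/L2 = HFG/BE/- → run H
t=8: L0/L1/L2 = HFG/BE/- → run H
t=9: L0/L1/L2 = FG/BEH/- → run F
t=10: L0/L1/L2 = FG/BEH/- → run F
t=11: L0/L1/L2 = FG/BEH/- → run F
t=12: L0/L1/L2 = G/BEHF/- → run G
t=13: L0/L1/L2 = G/BEHF/- → run G
t=14: L0/L1/L2 = G/BEHF/- → run G
t=15: L0/L1/L2 = -/BEHFG/- → run B
t=16: L0/L1/L2 = -/BEHFG/- → run B
t=17: L0/L1/L2 = -/BEHFG/- → run B
t=18: L0/L1/L2 = -/EHFG/- → run E
t=19: L0/L1/L2 = -/EHFG/- → run E
t=20: L0/L1/L2 = -/EHFG/- → run E
t=21: L0/L1/L2 = -/EHFG/- → run E
t=22: L0/L1/L2 = -/EHFG/- → run E
t=23: L0/L1/L2 = -/HFG/- → run H
t=24: L0/L1/L2 = -/HFG/- → run H
t=25: L0/L1/L2 = -/HFG/- → run H
t=26: L0/L1/L2 = -/HFG/- → run H
t=27: L0/L1/L2 = -/FG/- → run F
t=28: L0/L1/L2 = -/FG/- → run F
t=29: L0/L1/L2 = -/FG/- → run F
t=30: L0/L1/L2 = -/G/- → run G
t=31: L0/L1/L2 = -/G/- → run G
t=32: L0/L1/L2 = -/G/- → run G
t=33: L0/L1/L2 = -/G/- → run G
t=34: L0/L1/L2 = -/G/- → run G
t=35: (idle)
t=36: (idle)
t=37: (idle)
t=38: (idle)
t=39: (idle)

context switches = 10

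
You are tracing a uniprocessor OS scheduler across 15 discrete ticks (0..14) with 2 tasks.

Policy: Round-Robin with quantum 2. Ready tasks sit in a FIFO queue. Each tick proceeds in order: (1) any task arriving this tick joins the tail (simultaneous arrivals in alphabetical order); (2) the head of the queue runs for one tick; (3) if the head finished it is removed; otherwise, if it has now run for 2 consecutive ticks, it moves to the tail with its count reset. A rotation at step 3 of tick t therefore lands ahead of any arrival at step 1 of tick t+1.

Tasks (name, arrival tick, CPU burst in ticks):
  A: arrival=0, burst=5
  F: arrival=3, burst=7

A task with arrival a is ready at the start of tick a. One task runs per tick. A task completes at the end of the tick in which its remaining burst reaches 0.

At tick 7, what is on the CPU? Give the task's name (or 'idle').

running at tick 7 = F

t=0: queue=[A] q_used=0 → run A
t=1: queue=[A] q_used=1 → run A
t=2: queue=[A] q_used=0 → run A
t=3: queue=[A,F] q_used=1 → run A
t=4: queue=[F,A] q_used=0 → run F
t=5: queue=[F,A] q_used=1 → run F
t=6: queue=[A,F] q_used=0 → run A
t=7: queue=[F] q_used=0 → run F
t=8: queue=[F] q_used=1 → run F
t=9: queue=[F] q_used=0 → run F
t=10: queue=[F] q_used=1 → run F
t=11: queue=[F] q_used=0 → run F
t=12: (idle)
t=13: (idle)
t=14: (idle)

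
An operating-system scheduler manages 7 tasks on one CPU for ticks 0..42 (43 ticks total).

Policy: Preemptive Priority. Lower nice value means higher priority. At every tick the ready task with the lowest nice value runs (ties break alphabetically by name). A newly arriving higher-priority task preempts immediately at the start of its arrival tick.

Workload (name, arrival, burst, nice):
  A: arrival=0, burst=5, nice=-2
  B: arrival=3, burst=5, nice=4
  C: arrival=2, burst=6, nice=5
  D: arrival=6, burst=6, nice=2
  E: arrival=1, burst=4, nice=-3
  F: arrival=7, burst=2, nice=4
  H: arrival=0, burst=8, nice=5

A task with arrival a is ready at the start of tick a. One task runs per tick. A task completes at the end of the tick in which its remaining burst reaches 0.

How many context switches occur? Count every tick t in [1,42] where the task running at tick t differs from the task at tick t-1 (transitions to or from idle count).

context switches = 8

t=0: ready={A,H} → run A
t=1: ready={A,E,H} → run E
t=2: ready={A,C,E,H} → run E
t=3: ready={A,B,C,E,H} → run E
t=4: ready={A,B,C,E,H} → run E
t=5: ready={A,B,C,H} → run A
t=6: ready={A,B,C,D,H} → run A
t=7: ready={A,B,C,D,F,H} → run A
t=8: ready={A,B,C,D,F,H} → run A
t=9: ready={B,C,D,F,H} → run D
t=10: ready={B,C,D,F,H} → run D
t=11: ready={B,C,D,F,H} → run D
t=12: ready={B,C,D,F,H} → run D
t=13: ready={B,C,D,F,H} → run D
t=14: ready={B,C,D,F,H} → run D
t=15: ready={B,C,F,H} → run B
t=16: ready={B,C,F,H} → run B
t=17: ready={B,C,F,H} → run B
t=18: ready={B,C,F,H} → run B
t=19: ready={B,C,F,H} → run B
t=20: ready={C,F,H} → run F
t=21: ready={C,F,H} → run F
t=22: ready={C,H} → run C
t=23: ready={C,H} → run C
t=24: ready={C,H} → run C
t=25: ready={C,H} → run C
t=26: ready={C,H} → run C
t=27: ready={C,H} → run C
t=28: ready={H} → run H
t=29: ready={H} → run H
t=30: ready={H} → run H
t=31: ready={H} → run H
t=32: ready={H} → run H
t=33: ready={H} → run H
t=34: ready={H} → run H
t=35: ready={H} → run H
t=36: (idle)
t=37: (idle)
t=38: (idle)
t=39: (idle)
t=40: (idle)
t=41: (idle)
t=42: (idle)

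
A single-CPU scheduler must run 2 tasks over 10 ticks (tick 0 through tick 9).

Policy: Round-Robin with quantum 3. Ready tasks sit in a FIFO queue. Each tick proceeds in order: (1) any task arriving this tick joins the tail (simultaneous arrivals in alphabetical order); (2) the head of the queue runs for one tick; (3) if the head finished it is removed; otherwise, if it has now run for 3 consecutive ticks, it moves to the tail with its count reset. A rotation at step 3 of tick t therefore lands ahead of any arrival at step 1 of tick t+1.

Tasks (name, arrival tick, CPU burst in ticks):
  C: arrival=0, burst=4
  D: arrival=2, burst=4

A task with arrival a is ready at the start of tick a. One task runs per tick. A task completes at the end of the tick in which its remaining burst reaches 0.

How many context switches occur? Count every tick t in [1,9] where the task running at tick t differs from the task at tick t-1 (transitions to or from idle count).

context switches = 4

t=0: queue=[C] q_used=0 → run C
t=1: queue=[C] q_used=1 → run C
t=2: queue=[C,D] q_used=2 → run C
t=3: queue=[D,C] q_used=0 → run D
t=4: queue=[D,C] q_used=1 → run D
t=5: queue=[D,C] q_used=2 → run D
t=6: queue=[C,D] q_used=0 → run C
t=7: queue=[D] q_used=0 → run D
t=8: (idle)
t=9: (idle)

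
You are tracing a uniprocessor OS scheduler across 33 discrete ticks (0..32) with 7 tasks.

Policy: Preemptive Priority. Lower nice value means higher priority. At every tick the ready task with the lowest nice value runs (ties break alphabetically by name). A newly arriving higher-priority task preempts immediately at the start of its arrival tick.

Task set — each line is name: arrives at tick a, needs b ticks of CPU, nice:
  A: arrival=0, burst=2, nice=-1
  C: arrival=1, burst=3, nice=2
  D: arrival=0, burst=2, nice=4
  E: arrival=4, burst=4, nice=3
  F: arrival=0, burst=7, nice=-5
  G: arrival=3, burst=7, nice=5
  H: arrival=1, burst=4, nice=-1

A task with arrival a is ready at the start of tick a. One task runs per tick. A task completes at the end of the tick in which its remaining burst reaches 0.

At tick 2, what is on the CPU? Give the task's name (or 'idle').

running at tick 2 = F

t=0: ready={A,D,F} → run F
t=1: ready={A,C,D,F,H} → run F
t=2: ready={A,C,D,F,H} → run F
t=3: ready={A,C,D,F,G,H} → run F
t=4: ready={A,C,D,E,F,G,H} → run F
t=5: ready={A,C,D,E,F,G,H} → run F
t=6: ready={A,C,D,E,F,G,H} → run F
t=7: ready={A,C,D,E,G,H} → run A
t=8: ready={A,C,D,E,G,H} → run A
t=9: ready={C,D,E,G,H} → run H
t=10: ready={C,D,E,G,H} → run H
t=11: ready={C,D,E,G,H} → run H
t=12: ready={C,D,E,G,H} → run H
t=13: ready={C,D,E,G} → run C
t=14: ready={C,D,E,G} → run C
t=15: ready={C,D,E,G} → run C
t=16: ready={D,E,G} → run E
t=17: ready={D,E,G} → run E
t=18: ready={D,E,G} → run E
t=19: ready={D,E,G} → run E
t=20: ready={D,G} → run D
t=21: ready={D,G} → run D
t=22: ready={G} → run G
t=23: ready={G} → run G
t=24: ready={G} → run G
t=25: ready={G} → run G
t=26: ready={G} → run G
t=27: ready={G} → run G
t=28: ready={G} → run G
t=29: (idle)
t=30: (idle)
t=31: (idle)
t=32: (idle)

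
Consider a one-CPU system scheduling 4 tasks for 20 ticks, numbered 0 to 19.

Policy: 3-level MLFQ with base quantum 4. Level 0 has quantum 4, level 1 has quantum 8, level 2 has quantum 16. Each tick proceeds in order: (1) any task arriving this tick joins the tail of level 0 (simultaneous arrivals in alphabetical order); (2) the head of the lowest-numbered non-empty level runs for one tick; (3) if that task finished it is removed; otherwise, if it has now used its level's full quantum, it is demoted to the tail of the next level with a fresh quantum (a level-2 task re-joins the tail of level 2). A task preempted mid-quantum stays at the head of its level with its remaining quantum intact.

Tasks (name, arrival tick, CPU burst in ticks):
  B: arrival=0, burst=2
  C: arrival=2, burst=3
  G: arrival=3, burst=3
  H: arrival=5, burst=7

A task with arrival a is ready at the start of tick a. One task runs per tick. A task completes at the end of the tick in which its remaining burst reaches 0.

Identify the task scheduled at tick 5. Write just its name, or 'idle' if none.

t=0: L0/L1/L2 = B/-/- → run B
t=1: L0/L1/L2 = B/-/- → run B
t=2: L0/L1/L2 = C/-/- → run C
t=3: L0/L1/L2 = CG/-/- → run C
t=4: L0/L1/L2 = CG/-/- → run C
t=5: L0/L1/L2 = GH/-/- → run G
t=6: L0/L1/L2 = GH/-/- → run G
t=7: L0/L1/L2 = GH/-/- → run G
t=8: L0/L1/L2 = H/-/- → run H
t=9: L0/L1/L2 = H/-/- → run H
t=10: L0/L1/L2 = H/-/- → run H
t=11: L0/L1/L2 = H/-/- → run H
t=12: L0/L1/L2 = -/H/- → run H
t=13: L0/L1/L2 = -/H/- → run H
t=14: L0/L1/L2 = -/H/- → run H
t=15: (idle)
t=16: (idle)
t=17: (idle)
t=18: (idle)
t=19: (idle)

running at tick 5 = G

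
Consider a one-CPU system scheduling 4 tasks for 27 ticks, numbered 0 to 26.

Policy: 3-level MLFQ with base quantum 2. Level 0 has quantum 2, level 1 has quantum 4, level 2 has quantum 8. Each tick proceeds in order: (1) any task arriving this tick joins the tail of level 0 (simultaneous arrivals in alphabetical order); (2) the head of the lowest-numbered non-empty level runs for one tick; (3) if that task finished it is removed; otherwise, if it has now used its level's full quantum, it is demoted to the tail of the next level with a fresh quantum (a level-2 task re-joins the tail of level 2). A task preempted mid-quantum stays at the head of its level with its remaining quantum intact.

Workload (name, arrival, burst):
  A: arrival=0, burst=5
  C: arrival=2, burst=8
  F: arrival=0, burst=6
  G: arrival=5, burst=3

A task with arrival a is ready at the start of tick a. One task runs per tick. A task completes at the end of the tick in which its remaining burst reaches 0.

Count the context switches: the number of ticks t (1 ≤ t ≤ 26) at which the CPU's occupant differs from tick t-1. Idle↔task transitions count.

t=0: L0/L1/L2 = AF/-/- → run A
t=1: L0/L1/L2 = AF/-/- → run A
t=2: L0/L1/L2 = FC/A/- → run F
t=3: L0/L1/L2 = FC/A/- → run F
t=4: L0/L1/L2 = C/AF/- → run C
t=5: L0/L1/L2 = CG/AF/- → run C
t=6: L0/L1/L2 = G/AFC/- → run G
t=7: L0/L1/L2 = G/AFC/- → run G
t=8: L0/L1/L2 = -/AFCG/- → run A
t=9: L0/L1/L2 = -/AFCG/- → run A
t=10: L0/L1/L2 = -/AFCG/- → run A
t=11: L0/L1/L2 = -/FCG/- → run F
t=12: L0/L1/L2 = -/FCG/- → run F
t=13: L0/L1/L2 = -/FCG/- → run F
t=14: L0/L1/L2 = -/FCG/- → run F
t=15: L0/L1/L2 = -/CG/- → run C
t=16: L0/L1/L2 = -/CG/- → run C
t=17: L0/L1/L2 = -/CG/- → run C
t=18: L0/L1/L2 = -/CG/- → run C
t=19: L0/L1/L2 = -/G/C → run G
t=20: L0/L1/L2 = -/-/C → run C
t=21: L0/L1/L2 = -/-/C → run C
t=22: (idle)
t=23: (idle)
t=24: (idle)
t=25: (idle)
t=26: (idle)

context switches = 9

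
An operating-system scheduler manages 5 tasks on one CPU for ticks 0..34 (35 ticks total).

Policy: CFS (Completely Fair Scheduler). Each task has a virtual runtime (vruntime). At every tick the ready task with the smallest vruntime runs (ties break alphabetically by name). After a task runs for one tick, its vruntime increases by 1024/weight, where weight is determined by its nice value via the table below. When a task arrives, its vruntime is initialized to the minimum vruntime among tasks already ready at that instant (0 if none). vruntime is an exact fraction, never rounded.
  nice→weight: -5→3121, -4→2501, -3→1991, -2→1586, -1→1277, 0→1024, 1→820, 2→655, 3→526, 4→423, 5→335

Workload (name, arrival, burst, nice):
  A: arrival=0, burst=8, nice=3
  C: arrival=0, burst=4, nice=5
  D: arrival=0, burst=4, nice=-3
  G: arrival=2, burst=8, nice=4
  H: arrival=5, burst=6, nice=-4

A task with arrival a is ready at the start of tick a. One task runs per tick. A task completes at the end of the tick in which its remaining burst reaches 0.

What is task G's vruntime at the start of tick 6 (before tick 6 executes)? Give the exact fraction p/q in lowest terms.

vruntime(G, start of tick 6) = 1024/423

t=0: vr[A=0 C=0 D=0] → run A
t=1: vr[A=512/263 C=0 D=0] → run C
t=2: vr[A=512/263 C=1024/335 D=0 G=0] → run D
t=3: vr[A=512/263 C=1024/335 D=1024/1991 G=0] → run G
t=4: vr[A=512/263 C=1024/335 D=1024/1991 G=1024/423] → run D
t=5: vr[A=512/263 C=1024/335 D=2048/1991 G=1024/423 H=2048/1991] → run D
t=6: vr[A=512/263 C=1024/335 D=3072/1991 G=1024/423 H=2048/1991] → run H
t=7: vr[A=512/263 C=1024/335 D=3072/1991 G=1024/423 H=7160832/4979491] → run H
t=8: vr[A=512/263 C=1024/335 D=3072/1991 G=1024/423 H=9199616/4979491] → run D
t=9: vr[A=512/263 C=1024/335 G=1024/423 H=9199616/4979491] → run H
t=10: vr[A=512/263 C=1024/335 G=1024/423 H=11238400/4979491] → run A
t=11: vr[A=1024/263 C=1024/335 G=1024/423 H=11238400/4979491] → run H
t=12: vr[A=1024/263 C=1024/335 G=1024/423 H=13277184/4979491] → run G
t=13: vr[A=1024/263 C=1024/335 G=2048/423 H=13277184/4979491] → run H
t=14: vr[A=1024/263 C=1024/335 G=2048/423 H=15315968/4979491] → run C
t=15: vr[A=1024/263 C=2048/335 G=2048/423 H=15315968/4979491] → run H
t=16: vr[A=1024/263 C=2048/335 G=2048/423] → run A
t=17: vr[A=1536/263 C=2048/335 G=2048/423] → run G
t=18: vr[A=1536/263 C=2048/335 G=1024/141] → run A
t=19: vr[A=2048/263 C=2048/335 G=1024/141] → run C
t=20: vr[A=2048/263 C=3072/335 G=1024/141] → run G
t=21: vr[A=2048/263 C=3072/335 G=4096/423] → run A
t=22: vr[A=2560/263 C=3072/335 G=4096/423] → run C
t=23: vr[A=2560/263 G=4096/423] → run G
t=24: vr[A=2560/263 G=5120/423] → run A
t=25: vr[A=3072/263 G=5120/423] → run A
t=26: vr[A=3584/263 G=5120/423] → run G
t=27: vr[A=3584/263 G=2048/141] → run A
t=28: vr[G=2048/141] → run G
t=29: vr[G=7168/423] → run G
t=30: (idle)
t=31: (idle)
t=32: (idle)
t=33: (idle)
t=34: (idle)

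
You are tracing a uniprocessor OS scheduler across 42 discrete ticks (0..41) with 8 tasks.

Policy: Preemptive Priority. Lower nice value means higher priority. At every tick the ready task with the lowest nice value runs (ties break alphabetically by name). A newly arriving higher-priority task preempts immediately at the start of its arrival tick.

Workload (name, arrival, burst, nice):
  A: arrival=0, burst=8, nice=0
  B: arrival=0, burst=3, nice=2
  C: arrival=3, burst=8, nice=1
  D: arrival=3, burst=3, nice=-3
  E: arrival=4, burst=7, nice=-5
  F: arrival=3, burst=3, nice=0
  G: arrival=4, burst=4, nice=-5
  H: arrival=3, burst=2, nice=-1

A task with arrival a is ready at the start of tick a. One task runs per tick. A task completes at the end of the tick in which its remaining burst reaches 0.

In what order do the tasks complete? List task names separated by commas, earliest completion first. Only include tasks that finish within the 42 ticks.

completion order = E, G, D, H, A, F, C, B

t=0: ready={A,B} → run A
t=1: ready={A,B} → run A
t=2: ready={A,B} → run A
t=3: ready={A,B,C,D,F,H} → run D
t=4: ready={A,B,C,D,E,F,G,H} → run E
t=5: ready={A,B,C,D,E,F,G,H} → run E
t=6: ready={A,B,C,D,E,F,G,H} → run E
t=7: ready={A,B,C,D,E,F,G,H} → run E
t=8: ready={A,B,C,D,E,F,G,H} → run E
t=9: ready={A,B,C,D,E,F,G,H} → run E
t=10: ready={A,B,C,D,E,F,G,H} → run E
t=11: ready={A,B,C,D,F,G,H} → run G
t=12: ready={A,B,C,D,F,G,H} → run G
t=13: ready={A,B,C,D,F,G,H} → run G
t=14: ready={A,B,C,D,F,G,H} → run G
t=15: ready={A,B,C,D,F,H} → run D
t=16: ready={A,B,C,D,F,H} → run D
t=17: ready={A,B,C,F,H} → run H
t=18: ready={A,B,C,F,H} → run H
t=19: ready={A,B,C,F} → run A
t=20: ready={A,B,C,F} → run A
t=21: ready={A,B,C,F} → run A
t=22: ready={A,B,C,F} → run A
t=23: ready={A,B,C,F} → run A
t=24: ready={B,C,F} → run F
t=25: ready={B,C,F} → run F
t=26: ready={B,C,F} → run F
t=27: ready={B,C} → run C
t=28: ready={B,C} → run C
t=29: ready={B,C} → run C
t=30: ready={B,C} → run C
t=31: ready={B,C} → run C
t=32: ready={B,C} → run C
t=33: ready={B,C} → run C
t=34: ready={B,C} → run C
t=35: ready={B} → run B
t=36: ready={B} → run B
t=37: ready={B} → run B
t=38: (idle)
t=39: (idle)
t=40: (idle)
t=41: (idle)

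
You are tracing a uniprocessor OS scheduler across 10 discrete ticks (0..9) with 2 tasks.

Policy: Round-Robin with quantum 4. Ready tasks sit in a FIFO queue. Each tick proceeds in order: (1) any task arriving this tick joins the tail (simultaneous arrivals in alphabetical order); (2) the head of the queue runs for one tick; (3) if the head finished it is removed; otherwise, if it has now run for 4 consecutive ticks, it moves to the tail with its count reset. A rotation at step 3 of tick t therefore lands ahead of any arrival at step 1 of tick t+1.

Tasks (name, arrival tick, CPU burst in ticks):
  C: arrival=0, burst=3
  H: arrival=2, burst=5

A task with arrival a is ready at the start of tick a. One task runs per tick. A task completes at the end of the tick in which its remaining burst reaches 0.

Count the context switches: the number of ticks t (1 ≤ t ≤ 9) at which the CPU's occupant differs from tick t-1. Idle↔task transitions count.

t=0: queue=[C] q_used=0 → run C
t=1: queue=[C] q_used=1 → run C
t=2: queue=[C,H] q_used=2 → run C
t=3: queue=[H] q_used=0 → run H
t=4: queue=[H] q_used=1 → run H
t=5: queue=[H] q_used=2 → run H
t=6: queue=[H] q_used=3 → run H
t=7: queue=[H] q_used=0 → run H
t=8: (idle)
t=9: (idle)

context switches = 2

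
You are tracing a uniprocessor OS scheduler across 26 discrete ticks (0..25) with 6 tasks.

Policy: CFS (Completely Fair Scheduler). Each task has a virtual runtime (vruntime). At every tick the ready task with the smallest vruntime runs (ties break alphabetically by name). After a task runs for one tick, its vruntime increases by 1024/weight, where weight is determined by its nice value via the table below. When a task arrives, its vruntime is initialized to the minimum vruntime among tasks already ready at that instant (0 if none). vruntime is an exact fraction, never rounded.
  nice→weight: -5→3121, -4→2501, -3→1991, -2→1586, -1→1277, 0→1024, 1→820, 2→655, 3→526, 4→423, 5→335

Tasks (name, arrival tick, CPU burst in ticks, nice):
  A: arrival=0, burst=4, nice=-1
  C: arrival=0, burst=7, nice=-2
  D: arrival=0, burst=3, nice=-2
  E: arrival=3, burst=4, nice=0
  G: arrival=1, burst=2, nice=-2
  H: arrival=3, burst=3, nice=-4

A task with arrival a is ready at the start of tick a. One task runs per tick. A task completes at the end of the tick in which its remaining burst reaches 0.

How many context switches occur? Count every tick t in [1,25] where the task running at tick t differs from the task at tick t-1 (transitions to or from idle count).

context switches = 21

t=0: vr[A=0 C=0 D=0] → run A
t=1: vr[A=1024/1277 C=0 D=0 G=0] → run C
t=2: vr[A=1024/1277 C=512/793 D=0 G=0] → run D
t=3: vr[A=1024/1277 C=512/793 D=512/793 E=0 G=0 H=0] → run E
t=4: vr[A=1024/1277 C=512/793 D=512/793 E=1 G=0 H=0] → run G
t=5: vr[A=1024/1277 C=512/793 D=512/793 E=1 G=512/793 H=0] → run H
t=6: vr[A=1024/1277 C=512/793 D=512/793 E=1 G=512/793 H=1024/2501] → run H
t=7: vr[A=1024/1277 C=512/793 D=512/793 E=1 G=512/793 H=2048/2501] → run C
t=8: vr[A=1024/1277 C=1024/793 D=512/793 E=1 G=512/793 H=2048/2501] → run D
t=9: vr[A=1024/1277 C=1024/793 D=1024/793 E=1 G=512/793 H=2048/2501] → run G
t=10: vr[A=1024/1277 C=1024/793 D=1024/793 E=1 H=2048/2501] → run A
t=11: vr[A=2048/1277 C=1024/793 D=1024/793 E=1 H=2048/2501] → run H
t=12: vr[A=2048/1277 C=1024/793 D=1024/793 E=1] → run E
t=13: vr[A=2048/1277 C=1024/793 D=1024/793 E=2] → run C
t=14: vr[A=2048/1277 C=1536/793 D=1024/793 E=2] → run D
t=15: vr[A=2048/1277 C=1536/793 E=2] → run A
t=16: vr[A=3072/1277 C=1536/793 E=2] → run C
t=17: vr[A=3072/1277 C=2048/793 E=2] → run E
t=18: vr[A=3072/1277 C=2048/793 E=3] → run A
t=19: vr[C=2048/793 E=3] → run C
t=20: vr[C=2560/793 E=3] → run E
t=21: vr[C=2560/793] → run C
t=22: vr[C=3072/793] → run C
t=23: (idle)
t=24: (idle)
t=25: (idle)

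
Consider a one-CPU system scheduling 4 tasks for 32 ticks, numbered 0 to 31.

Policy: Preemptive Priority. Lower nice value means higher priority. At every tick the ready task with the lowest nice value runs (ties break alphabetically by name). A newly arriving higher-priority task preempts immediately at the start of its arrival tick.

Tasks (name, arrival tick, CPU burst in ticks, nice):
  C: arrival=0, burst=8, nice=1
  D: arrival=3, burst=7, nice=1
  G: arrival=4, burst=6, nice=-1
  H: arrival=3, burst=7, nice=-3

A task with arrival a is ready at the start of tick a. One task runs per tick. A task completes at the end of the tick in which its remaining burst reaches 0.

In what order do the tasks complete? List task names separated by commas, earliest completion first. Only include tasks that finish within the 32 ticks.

t=0: ready={C} → run C
t=1: ready={C} → run C
t=2: ready={C} → run C
t=3: ready={C,D,H} → run H
t=4: ready={C,D,G,H} → run H
t=5: ready={C,D,G,H} → run H
t=6: ready={C,D,G,H} → run H
t=7: ready={C,D,G,H} → run H
t=8: ready={C,D,G,H} → run H
t=9: ready={C,D,G,H} → run H
t=10: ready={C,D,G} → run G
t=11: ready={C,D,G} → run G
t=12: ready={C,D,G} → run G
t=13: ready={C,D,G} → run G
t=14: ready={C,D,G} → run G
t=15: ready={C,D,G} → run G
t=16: ready={C,D} → run C
t=17: ready={C,D} → run C
t=18: ready={C,D} → run C
t=19: ready={C,D} → run C
t=20: ready={C,D} → run C
t=21: ready={D} → run D
t=22: ready={D} → run D
t=23: ready={D} → run D
t=24: ready={D} → run D
t=25: ready={D} → run D
t=26: ready={D} → run D
t=27: ready={D} → run D
t=28: (idle)
t=29: (idle)
t=30: (idle)
t=31: (idle)

completion order = H, G, C, D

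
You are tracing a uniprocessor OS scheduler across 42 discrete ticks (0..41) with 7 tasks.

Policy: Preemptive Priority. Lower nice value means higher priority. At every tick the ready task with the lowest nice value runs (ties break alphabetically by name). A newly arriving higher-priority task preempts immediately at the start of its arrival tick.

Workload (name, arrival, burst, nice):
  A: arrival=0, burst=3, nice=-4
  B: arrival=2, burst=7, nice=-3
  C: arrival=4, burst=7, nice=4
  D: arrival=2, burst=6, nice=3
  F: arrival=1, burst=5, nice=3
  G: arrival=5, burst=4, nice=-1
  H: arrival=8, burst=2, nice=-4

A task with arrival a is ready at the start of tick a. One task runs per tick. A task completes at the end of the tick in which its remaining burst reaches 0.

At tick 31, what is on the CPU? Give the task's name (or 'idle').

running at tick 31 = C

t=0: ready={A} → run A
t=1: ready={A,F} → run A
t=2: ready={A,B,D,F} → run A
t=3: ready={B,D,F} → run B
t=4: ready={B,C,D,F} → run B
t=5: ready={B,C,D,F,G} → run B
t=6: ready={B,C,D,F,G} → run B
t=7: ready={B,C,D,F,G} → run B
t=8: ready={B,C,D,F,G,H} → run H
t=9: ready={B,C,D,F,G,H} → run H
t=10: ready={B,C,D,F,G} → run B
t=11: ready={B,C,D,F,G} → run B
t=12: ready={C,D,F,G} → run G
t=13: ready={C,D,F,G} → run G
t=14: ready={C,D,F,G} → run G
t=15: ready={C,D,F,G} → run G
t=16: ready={C,D,F} → run D
t=17: ready={C,D,F} → run D
t=18: ready={C,D,F} → run D
t=19: ready={C,D,F} → run D
t=20: ready={C,D,F} → run D
t=21: ready={C,D,F} → run D
t=22: ready={C,F} → run F
t=23: ready={C,F} → run F
t=24: ready={C,F} → run F
t=25: ready={C,F} → run F
t=26: ready={C,F} → run F
t=27: ready={C} → run C
t=28: ready={C} → run C
t=29: ready={C} → run C
t=30: ready={C} → run C
t=31: ready={C} → run C
t=32: ready={C} → run C
t=33: ready={C} → run C
t=34: (idle)
t=35: (idle)
t=36: (idle)
t=37: (idle)
t=38: (idle)
t=39: (idle)
t=40: (idle)
t=41: (idle)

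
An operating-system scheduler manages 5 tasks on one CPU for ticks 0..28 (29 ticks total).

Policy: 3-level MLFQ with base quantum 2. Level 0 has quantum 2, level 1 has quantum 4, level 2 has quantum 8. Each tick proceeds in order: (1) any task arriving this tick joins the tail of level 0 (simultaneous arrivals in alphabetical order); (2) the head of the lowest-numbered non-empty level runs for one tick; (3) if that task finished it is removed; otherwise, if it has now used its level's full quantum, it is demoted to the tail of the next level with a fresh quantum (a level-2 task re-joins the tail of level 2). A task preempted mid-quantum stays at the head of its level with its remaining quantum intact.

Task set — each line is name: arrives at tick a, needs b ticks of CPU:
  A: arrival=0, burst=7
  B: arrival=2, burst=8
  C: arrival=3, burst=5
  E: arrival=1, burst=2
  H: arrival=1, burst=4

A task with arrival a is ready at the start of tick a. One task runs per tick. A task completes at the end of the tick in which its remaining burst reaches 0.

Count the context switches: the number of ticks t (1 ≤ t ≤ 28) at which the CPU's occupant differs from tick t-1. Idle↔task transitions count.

context switches = 11

t=0: L0/L1/L2 = A/-/- → run A
t=1: L0/L1/L2 = AEH/-/- → run A
t=2: L0/L1/L2 = EHB/A/- → run E
t=3: L0/L1/L2 = EHBC/A/- → run E
t=4: L0/L1/L2 = HBC/A/- → run H
t=5: L0/L1/L2 = HBC/A/- → run H
t=6: L0/L1/L2 = BC/AH/- → run B
t=7: L0/L1/L2 = BC/AH/- → run B
t=8: L0/L1/L2 = C/AHB/- → run C
t=9: L0/L1/L2 = C/AHB/- → run C
t=10: L0/L1/L2 = -/AHBC/- → run A
t=11: L0/L1/L2 = -/AHBC/- → run A
t=12: L0/L1/L2 = -/AHBC/- → run A
t=13: L0/L1/L2 = -/AHBC/- → run A
t=14: L0/L1/L2 = -/HBC/A → run H
t=15: L0/L1/L2 = -/HBC/A → run H
t=16: L0/L1/L2 = -/BC/A → run B
t=17: L0/L1/L2 = -/BC/A → run B
t=18: L0/L1/L2 = -/BC/A → run B
t=19: L0/L1/L2 = -/BC/A → run B
t=20: L0/L1/L2 = -/C/AB → run C
t=21: L0/L1/L2 = -/C/AB → run C
t=22: L0/L1/L2 = -/C/AB → run C
t=23: L0/L1/L2 = -/-/AB → run A
t=24: L0/L1/L2 = -/-/B → run B
t=25: L0/L1/L2 = -/-/B → run B
t=26: (idle)
t=27: (idle)
t=28: (idle)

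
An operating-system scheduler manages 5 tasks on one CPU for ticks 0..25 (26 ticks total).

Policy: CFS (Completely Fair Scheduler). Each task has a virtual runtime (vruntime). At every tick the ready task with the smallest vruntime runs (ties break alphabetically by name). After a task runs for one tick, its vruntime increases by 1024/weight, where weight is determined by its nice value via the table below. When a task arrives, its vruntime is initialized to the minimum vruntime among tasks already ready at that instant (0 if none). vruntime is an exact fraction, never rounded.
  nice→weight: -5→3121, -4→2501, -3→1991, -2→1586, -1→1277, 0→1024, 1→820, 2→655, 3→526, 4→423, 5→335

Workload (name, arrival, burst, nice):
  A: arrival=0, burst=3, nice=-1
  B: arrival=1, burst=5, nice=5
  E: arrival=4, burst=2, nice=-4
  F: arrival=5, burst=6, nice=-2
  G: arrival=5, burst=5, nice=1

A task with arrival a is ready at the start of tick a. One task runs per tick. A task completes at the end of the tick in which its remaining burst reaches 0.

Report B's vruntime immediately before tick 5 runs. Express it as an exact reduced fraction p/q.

t=0: vr[A=0] → run A
t=1: vr[A=1024/1277 B=1024/1277] → run A
t=2: vr[A=2048/1277 B=1024/1277] → run B
t=3: vr[A=2048/1277 B=1650688/427795] → run A
t=4: vr[B=1650688/427795 E=1650688/427795] → run B
t=5: vr[B=2958336/427795 E=1650688/427795 F=1650688/427795 G=1650688/427795] → run E
t=6: vr[B=2958336/427795 E=4566432768/1069915295 F=1650688/427795 G=1650688/427795] → run F
t=7: vr[B=2958336/427795 E=4566432768/1069915295 F=1528026624/339241435 G=1650688/427795] → run G
t=8: vr[B=2958336/427795 E=4566432768/1069915295 F=1528026624/339241435 G=89581312/17539595] → run E
t=9: vr[B=2958336/427795 F=1528026624/339241435 G=89581312/17539595] → run F
t=10: vr[B=2958336/427795 F=1747057664/339241435 G=89581312/17539595] → run G
t=11: vr[B=2958336/427795 F=1747057664/339241435 G=111484416/17539595] → run F
t=12: vr[B=2958336/427795 F=1966088704/339241435 G=111484416/17539595] → run F
t=13: vr[B=2958336/427795 F=2185119744/339241435 G=111484416/17539595] → run G
t=14: vr[B=2958336/427795 F=2185119744/339241435 G=26677504/3507919] → run F
t=15: vr[B=2958336/427795 F=2404150784/339241435 G=26677504/3507919] → run B
t=16: vr[B=4265984/427795 F=2404150784/339241435 G=26677504/3507919] → run F
t=17: vr[B=4265984/427795 G=26677504/3507919] → run G
t=18: vr[B=4265984/427795 G=155290624/17539595] → run G
t=19: vr[B=4265984/427795] → run B
t=20: vr[B=5573632/427795] → run B
t=21: (idle)
t=22: (idle)
t=23: (idle)
t=24: (idle)
t=25: (idle)

vruntime(B, start of tick 5) = 2958336/427795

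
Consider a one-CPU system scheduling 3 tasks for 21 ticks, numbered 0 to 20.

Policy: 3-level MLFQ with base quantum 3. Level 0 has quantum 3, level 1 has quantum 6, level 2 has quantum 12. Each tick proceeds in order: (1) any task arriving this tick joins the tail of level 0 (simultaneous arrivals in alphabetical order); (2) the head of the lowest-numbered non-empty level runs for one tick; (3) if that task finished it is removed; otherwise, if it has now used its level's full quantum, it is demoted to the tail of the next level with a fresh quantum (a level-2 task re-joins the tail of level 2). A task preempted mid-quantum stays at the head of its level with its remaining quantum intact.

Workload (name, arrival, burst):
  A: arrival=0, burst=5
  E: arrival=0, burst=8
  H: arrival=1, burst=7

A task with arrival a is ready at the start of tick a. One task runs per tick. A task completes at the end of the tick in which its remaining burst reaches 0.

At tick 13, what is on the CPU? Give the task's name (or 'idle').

t=0: L0/L1/L2 = AE/-/- → run A
t=1: L0/L1/L2 = AEH/-/- → run A
t=2: L0/L1/L2 = AEH/-/- → run A
t=3: L0/L1/L2 = EH/A/- → run E
t=4: L0/L1/L2 = EH/A/- → run E
t=5: L0/L1/L2 = EH/A/- → run E
t=6: L0/L1/L2 = H/AE/- → run H
t=7: L0/L1/L2 = H/AE/- → run H
t=8: L0/L1/L2 = H/AE/- → run H
t=9: L0/L1/L2 = -/AEH/- → run A
t=10: L0/L1/L2 = -/AEH/- → run A
t=11: L0/L1/L2 = -/EH/- → run E
t=12: L0/L1/L2 = -/EH/- → run E
t=13: L0/L1/L2 = -/EH/- → run E
t=14: L0/L1/L2 = -/EH/- → run E
t=15: L0/L1/L2 = -/EH/- → run E
t=16: L0/L1/L2 = -/H/- → run H
t=17: L0/L1/L2 = -/H/- → run H
t=18: L0/L1/L2 = -/H/- → run H
t=19: L0/L1/L2 = -/H/- → run H
t=20: (idle)

running at tick 13 = E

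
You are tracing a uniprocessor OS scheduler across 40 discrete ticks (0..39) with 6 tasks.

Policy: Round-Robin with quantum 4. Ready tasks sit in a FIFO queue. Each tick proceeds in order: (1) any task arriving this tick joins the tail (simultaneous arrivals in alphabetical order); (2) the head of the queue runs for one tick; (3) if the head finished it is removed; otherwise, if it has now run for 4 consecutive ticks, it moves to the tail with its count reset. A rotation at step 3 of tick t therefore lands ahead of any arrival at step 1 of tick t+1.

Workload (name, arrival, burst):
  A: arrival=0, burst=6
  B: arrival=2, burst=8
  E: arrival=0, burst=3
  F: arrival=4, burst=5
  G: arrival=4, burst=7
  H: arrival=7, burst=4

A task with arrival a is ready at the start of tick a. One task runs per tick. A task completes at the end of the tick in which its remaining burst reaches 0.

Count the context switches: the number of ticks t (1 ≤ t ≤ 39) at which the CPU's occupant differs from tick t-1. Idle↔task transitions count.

t=0: queue=[A,E] q_used=0 → run A
t=1: queue=[A,E] q_used=1 → run A
t=2: queue=[A,E,B] q_used=2 → run A
t=3: queue=[A,E,B] q_used=3 → run A
t=4: queue=[E,B,A,F,G] q_used=0 → run E
t=5: queue=[E,B,A,F,G] q_used=1 → run E
t=6: queue=[E,B,A,F,G] q_used=2 → run E
t=7: queue=[B,A,F,G,H] q_used=0 → run B
t=8: queue=[B,A,F,G,H] q_used=1 → run B
t=9: queue=[B,A,F,G,H] q_used=2 → run B
t=10: queue=[B,A,F,G,H] q_used=3 → run B
t=11: queue=[A,F,G,H,B] q_used=0 → run A
t=12: queue=[A,F,G,H,B] q_used=1 → run A
t=13: queue=[F,G,H,B] q_used=0 → run F
t=14: queue=[F,G,H,B] q_used=1 → run F
t=15: queue=[F,G,H,B] q_used=2 → run F
t=16: queue=[F,G,H,B] q_used=3 → run F
t=17: queue=[G,H,B,F] q_used=0 → run G
t=18: queue=[G,H,B,F] q_used=1 → run G
t=19: queue=[G,H,B,F] q_used=2 → run G
t=20: queue=[G,H,B,F] q_used=3 → run G
t=21: queue=[H,B,F,G] q_used=0 → run H
t=22: queue=[H,B,F,G] q_used=1 → run H
t=23: queue=[H,B,F,G] q_used=2 → run H
t=24: queue=[H,B,F,G] q_used=3 → run H
t=25: queue=[B,F,G] q_used=0 → run B
t=26: queue=[B,F,G] q_used=1 → run B
t=27: queue=[B,F,G] q_used=2 → run B
t=28: queue=[B,F,G] q_used=3 → run B
t=29: queue=[F,G] q_used=0 → run F
t=30: queue=[G] q_used=0 → run G
t=31: queue=[G] q_used=1 → run G
t=32: queue=[G] q_used=2 → run G
t=33: (idle)
t=34: (idle)
t=35: (idle)
t=36: (idle)
t=37: (idle)
t=38: (idle)
t=39: (idle)

context switches = 10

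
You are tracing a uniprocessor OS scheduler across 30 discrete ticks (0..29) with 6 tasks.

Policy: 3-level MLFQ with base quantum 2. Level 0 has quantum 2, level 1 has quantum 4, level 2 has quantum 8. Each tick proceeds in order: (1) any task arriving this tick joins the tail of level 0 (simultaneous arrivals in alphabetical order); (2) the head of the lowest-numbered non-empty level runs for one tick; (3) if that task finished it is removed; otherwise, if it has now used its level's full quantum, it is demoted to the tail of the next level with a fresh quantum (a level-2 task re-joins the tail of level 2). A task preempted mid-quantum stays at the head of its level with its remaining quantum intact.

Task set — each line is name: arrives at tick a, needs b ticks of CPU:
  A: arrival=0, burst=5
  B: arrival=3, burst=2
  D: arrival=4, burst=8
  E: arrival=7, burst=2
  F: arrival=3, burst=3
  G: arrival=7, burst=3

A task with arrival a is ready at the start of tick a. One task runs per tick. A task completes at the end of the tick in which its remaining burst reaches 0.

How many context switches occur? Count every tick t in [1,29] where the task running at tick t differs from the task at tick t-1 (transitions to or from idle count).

t=0: L0/L1/L2 = A/-/- → run A
t=1: L0/L1/L2 = A/-/- → run A
t=2: L0/L1/L2 = -/A/- → run A
t=3: L0/L1/L2 = BF/A/- → run B
t=4: L0/L1/L2 = BFD/A/- → run B
t=5: L0/L1/L2 = FD/A/- → run F
t=6: L0/L1/L2 = FD/A/- → run F
t=7: L0/L1/L2 = DEG/AF/- → run D
t=8: L0/L1/L2 = DEG/AF/- → run D
t=9: L0/L1/L2 = EG/AFD/- → run E
t=10: L0/L1/L2 = EG/AFD/- → run E
t=11: L0/L1/L2 = G/AFD/- → run G
t=12: L0/L1/L2 = G/AFD/- → run G
t=13: L0/L1/L2 = -/AFDG/- → run A
t=14: L0/L1/L2 = -/AFDG/- → run A
t=15: L0/L1/L2 = -/FDG/- → run F
t=16: L0/L1/L2 = -/DG/- → run D
t=17: L0/L1/L2 = -/DG/- → run D
t=18: L0/L1/L2 = -/DG/- → run D
t=19: L0/L1/L2 = -/DG/- → run D
t=20: L0/L1/L2 = -/G/D → run G
t=21: L0/L1/L2 = -/-/D → run D
t=22: L0/L1/L2 = -/-/D → run D
t=23: (idle)
t=24: (idle)
t=25: (idle)
t=26: (idle)
t=27: (idle)
t=28: (idle)
t=29: (idle)

context switches = 11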